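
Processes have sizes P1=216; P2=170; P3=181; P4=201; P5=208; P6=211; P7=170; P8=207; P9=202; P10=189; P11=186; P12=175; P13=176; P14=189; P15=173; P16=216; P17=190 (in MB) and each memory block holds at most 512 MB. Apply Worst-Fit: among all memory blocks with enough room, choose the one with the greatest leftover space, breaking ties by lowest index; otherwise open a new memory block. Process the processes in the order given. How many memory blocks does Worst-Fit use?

Put P1 (216 MB) in memory block 1; 296 MB remain.
Put P2 (170 MB) in memory block 1; 126 MB remain.
Put P3 (181 MB) in memory block 2; 331 MB remain.
Put P4 (201 MB) in memory block 2; 130 MB remain.
Put P5 (208 MB) in memory block 3; 304 MB remain.
Put P6 (211 MB) in memory block 3; 93 MB remain.
Put P7 (170 MB) in memory block 4; 342 MB remain.
Put P8 (207 MB) in memory block 4; 135 MB remain.
Put P9 (202 MB) in memory block 5; 310 MB remain.
Put P10 (189 MB) in memory block 5; 121 MB remain.
Put P11 (186 MB) in memory block 6; 326 MB remain.
Put P12 (175 MB) in memory block 6; 151 MB remain.
Put P13 (176 MB) in memory block 7; 336 MB remain.
Put P14 (189 MB) in memory block 7; 147 MB remain.
Put P15 (173 MB) in memory block 8; 339 MB remain.
Put P16 (216 MB) in memory block 8; 123 MB remain.
Put P17 (190 MB) in memory block 9; 322 MB remain.
Final memory blocks: [216,170] [181,201] [208,211] [170,207] [202,189] [186,175] [176,189] [173,216] [190].

9 memory blocks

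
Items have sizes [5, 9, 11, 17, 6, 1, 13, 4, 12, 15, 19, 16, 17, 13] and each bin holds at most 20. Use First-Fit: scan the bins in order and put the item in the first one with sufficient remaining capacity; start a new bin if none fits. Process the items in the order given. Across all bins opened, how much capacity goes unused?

bin 1: place 5, 15 left
bin 1: place 9, 6 left
bin 2: place 11, 9 left
bin 3: place 17, 3 left
bin 1: place 6, 0 left
bin 2: place 1, 8 left
bin 4: place 13, 7 left
bin 2: place 4, 4 left
bin 5: place 12, 8 left
bin 6: place 15, 5 left
bin 7: place 19, 1 left
bin 8: place 16, 4 left
bin 9: place 17, 3 left
bin 10: place 13, 7 left
10 bins × 20 = 200; used 158; unused 42.

42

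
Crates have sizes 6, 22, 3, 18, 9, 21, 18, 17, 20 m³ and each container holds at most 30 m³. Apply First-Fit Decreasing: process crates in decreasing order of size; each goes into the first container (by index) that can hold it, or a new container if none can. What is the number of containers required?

Sorted descending: 22, 21, 20, 18, 18, 17, 9, 6, 3.
22 m³ → container 1 (remaining 8 m³)
21 m³ → container 2 (remaining 9 m³)
20 m³ → container 3 (remaining 10 m³)
18 m³ → container 4 (remaining 12 m³)
18 m³ → container 5 (remaining 12 m³)
17 m³ → container 6 (remaining 13 m³)
9 m³ → container 2 (remaining 0 m³)
6 m³ → container 1 (remaining 2 m³)
3 m³ → container 3 (remaining 7 m³)

6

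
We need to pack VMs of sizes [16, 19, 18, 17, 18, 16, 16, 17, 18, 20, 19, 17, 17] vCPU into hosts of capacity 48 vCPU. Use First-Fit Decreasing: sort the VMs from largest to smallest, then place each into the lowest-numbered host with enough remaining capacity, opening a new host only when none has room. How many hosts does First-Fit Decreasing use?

Sorted descending: 20, 19, 19, 18, 18, 18, 17, 17, 17, 17, 16, 16, 16.
host 1: place 20 vCPU, 28 vCPU left
host 1: place 19 vCPU, 9 vCPU left
host 2: place 19 vCPU, 29 vCPU left
host 2: place 18 vCPU, 11 vCPU left
host 3: place 18 vCPU, 30 vCPU left
host 3: place 18 vCPU, 12 vCPU left
host 4: place 17 vCPU, 31 vCPU left
host 4: place 17 vCPU, 14 vCPU left
host 5: place 17 vCPU, 31 vCPU left
host 5: place 17 vCPU, 14 vCPU left
host 6: place 16 vCPU, 32 vCPU left
host 6: place 16 vCPU, 16 vCPU left
host 6: place 16 vCPU, 0 vCPU left
Final hosts: [20,19] [19,18] [18,18] [17,17] [17,17] [16,16,16].

6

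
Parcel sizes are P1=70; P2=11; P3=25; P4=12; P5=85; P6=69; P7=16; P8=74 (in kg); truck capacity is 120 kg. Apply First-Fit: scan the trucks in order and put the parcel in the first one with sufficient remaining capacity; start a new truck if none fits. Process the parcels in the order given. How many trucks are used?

4

truck 1: place P1 (70 kg), 50 kg left
truck 1: place P2 (11 kg), 39 kg left
truck 1: place P3 (25 kg), 14 kg left
truck 1: place P4 (12 kg), 2 kg left
truck 2: place P5 (85 kg), 35 kg left
truck 3: place P6 (69 kg), 51 kg left
truck 2: place P7 (16 kg), 19 kg left
truck 4: place P8 (74 kg), 46 kg left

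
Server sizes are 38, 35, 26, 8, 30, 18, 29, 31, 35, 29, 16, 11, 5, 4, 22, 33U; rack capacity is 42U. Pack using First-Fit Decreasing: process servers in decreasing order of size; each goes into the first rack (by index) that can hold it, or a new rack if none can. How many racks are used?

10

Sorted descending: 38, 35, 35, 33, 31, 30, 29, 29, 26, 22, 18, 16, 11, 8, 5, 4.
Put 38U in rack 1; 4U remain.
Put 35U in rack 2; 7U remain.
Put 35U in rack 3; 7U remain.
Put 33U in rack 4; 9U remain.
Put 31U in rack 5; 11U remain.
Put 30U in rack 6; 12U remain.
Put 29U in rack 7; 13U remain.
Put 29U in rack 8; 13U remain.
Put 26U in rack 9; 16U remain.
Put 22U in rack 10; 20U remain.
Put 18U in rack 10; 2U remain.
Put 16U in rack 9; 0U remain.
Put 11U in rack 5; 0U remain.
Put 8U in rack 4; 1U remain.
Put 5U in rack 2; 2U remain.
Put 4U in rack 1; 0U remain.
Final racks: [38,4] [35,5] [35] [33,8] [31,11] [30] [29] [29] [26,16] [22,18].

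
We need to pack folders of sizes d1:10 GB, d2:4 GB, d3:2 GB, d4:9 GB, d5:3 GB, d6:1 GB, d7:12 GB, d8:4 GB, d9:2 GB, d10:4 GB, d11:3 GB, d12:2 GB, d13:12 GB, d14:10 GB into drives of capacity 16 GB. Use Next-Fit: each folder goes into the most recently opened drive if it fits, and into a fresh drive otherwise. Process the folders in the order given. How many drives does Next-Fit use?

6

d1 (10 GB) → drive 1 (remaining 6 GB)
d2 (4 GB) → drive 1 (remaining 2 GB)
d3 (2 GB) → drive 1 (remaining 0 GB)
d4 (9 GB) → drive 2 (remaining 7 GB)
d5 (3 GB) → drive 2 (remaining 4 GB)
d6 (1 GB) → drive 2 (remaining 3 GB)
d7 (12 GB) → drive 3 (remaining 4 GB)
d8 (4 GB) → drive 3 (remaining 0 GB)
d9 (2 GB) → drive 4 (remaining 14 GB)
d10 (4 GB) → drive 4 (remaining 10 GB)
d11 (3 GB) → drive 4 (remaining 7 GB)
d12 (2 GB) → drive 4 (remaining 5 GB)
d13 (12 GB) → drive 5 (remaining 4 GB)
d14 (10 GB) → drive 6 (remaining 6 GB)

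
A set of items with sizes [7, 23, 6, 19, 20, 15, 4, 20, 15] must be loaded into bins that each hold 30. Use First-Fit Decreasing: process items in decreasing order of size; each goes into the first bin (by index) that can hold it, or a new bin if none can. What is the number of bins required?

Sorted descending: 23, 20, 20, 19, 15, 15, 7, 6, 4.
Put 23 in bin 1; 7 remain.
Put 20 in bin 2; 10 remain.
Put 20 in bin 3; 10 remain.
Put 19 in bin 4; 11 remain.
Put 15 in bin 5; 15 remain.
Put 15 in bin 5; 0 remain.
Put 7 in bin 1; 0 remain.
Put 6 in bin 2; 4 remain.
Put 4 in bin 2; 0 remain.
Final bins: [23,7] [20,6,4] [20] [19] [15,15].

5 bins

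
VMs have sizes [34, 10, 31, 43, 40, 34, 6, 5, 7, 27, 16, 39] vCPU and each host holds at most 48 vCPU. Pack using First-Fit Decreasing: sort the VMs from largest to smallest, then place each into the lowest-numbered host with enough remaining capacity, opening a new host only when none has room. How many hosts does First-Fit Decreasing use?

Sorted descending: 43, 40, 39, 34, 34, 31, 27, 16, 10, 7, 6, 5.
host 1: place 43 vCPU, 5 vCPU left
host 2: place 40 vCPU, 8 vCPU left
host 3: place 39 vCPU, 9 vCPU left
host 4: place 34 vCPU, 14 vCPU left
host 5: place 34 vCPU, 14 vCPU left
host 6: place 31 vCPU, 17 vCPU left
host 7: place 27 vCPU, 21 vCPU left
host 6: place 16 vCPU, 1 vCPU left
host 4: place 10 vCPU, 4 vCPU left
host 2: place 7 vCPU, 1 vCPU left
host 3: place 6 vCPU, 3 vCPU left
host 1: place 5 vCPU, 0 vCPU left
Final hosts: [43,5] [40,7] [39,6] [34,10] [34] [31,16] [27].

7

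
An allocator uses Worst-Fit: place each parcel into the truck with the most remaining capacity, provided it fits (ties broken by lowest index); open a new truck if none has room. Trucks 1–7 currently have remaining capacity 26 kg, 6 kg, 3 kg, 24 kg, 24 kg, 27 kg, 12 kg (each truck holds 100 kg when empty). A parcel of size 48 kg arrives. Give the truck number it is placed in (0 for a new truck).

No truck has ≥ 48 kg free, so a new truck is opened.

0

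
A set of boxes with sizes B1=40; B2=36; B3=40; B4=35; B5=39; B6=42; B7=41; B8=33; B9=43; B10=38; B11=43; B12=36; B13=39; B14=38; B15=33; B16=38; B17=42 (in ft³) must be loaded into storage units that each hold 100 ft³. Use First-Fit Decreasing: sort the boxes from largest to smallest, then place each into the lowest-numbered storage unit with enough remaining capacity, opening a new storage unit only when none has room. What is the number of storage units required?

9

Sorted descending: 43, 43, 42, 42, 41, 40, 40, 39, 39, 38, 38, 38, 36, 36, 35, 33, 33.
Put 43 ft³ in storage unit 1; 57 ft³ remain.
Put 43 ft³ in storage unit 1; 14 ft³ remain.
Put 42 ft³ in storage unit 2; 58 ft³ remain.
Put 42 ft³ in storage unit 2; 16 ft³ remain.
Put 41 ft³ in storage unit 3; 59 ft³ remain.
Put 40 ft³ in storage unit 3; 19 ft³ remain.
Put 40 ft³ in storage unit 4; 60 ft³ remain.
Put 39 ft³ in storage unit 4; 21 ft³ remain.
Put 39 ft³ in storage unit 5; 61 ft³ remain.
Put 38 ft³ in storage unit 5; 23 ft³ remain.
Put 38 ft³ in storage unit 6; 62 ft³ remain.
Put 38 ft³ in storage unit 6; 24 ft³ remain.
Put 36 ft³ in storage unit 7; 64 ft³ remain.
Put 36 ft³ in storage unit 7; 28 ft³ remain.
Put 35 ft³ in storage unit 8; 65 ft³ remain.
Put 33 ft³ in storage unit 8; 32 ft³ remain.
Put 33 ft³ in storage unit 9; 67 ft³ remain.
Final storage units: [43,43] [42,42] [41,40] [40,39] [39,38] [38,38] [36,36] [35,33] [33].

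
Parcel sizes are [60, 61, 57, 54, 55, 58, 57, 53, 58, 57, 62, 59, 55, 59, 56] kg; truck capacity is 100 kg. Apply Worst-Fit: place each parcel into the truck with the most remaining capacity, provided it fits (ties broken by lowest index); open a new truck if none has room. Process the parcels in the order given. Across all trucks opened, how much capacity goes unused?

truck 1: place 60 kg, 40 kg left
truck 2: place 61 kg, 39 kg left
truck 3: place 57 kg, 43 kg left
truck 4: place 54 kg, 46 kg left
truck 5: place 55 kg, 45 kg left
truck 6: place 58 kg, 42 kg left
truck 7: place 57 kg, 43 kg left
truck 8: place 53 kg, 47 kg left
truck 9: place 58 kg, 42 kg left
truck 10: place 57 kg, 43 kg left
truck 11: place 62 kg, 38 kg left
truck 12: place 59 kg, 41 kg left
truck 13: place 55 kg, 45 kg left
truck 14: place 59 kg, 41 kg left
truck 15: place 56 kg, 44 kg left
15 trucks × 100 kg = 1500 kg; used 861 kg; unused 639 kg.

639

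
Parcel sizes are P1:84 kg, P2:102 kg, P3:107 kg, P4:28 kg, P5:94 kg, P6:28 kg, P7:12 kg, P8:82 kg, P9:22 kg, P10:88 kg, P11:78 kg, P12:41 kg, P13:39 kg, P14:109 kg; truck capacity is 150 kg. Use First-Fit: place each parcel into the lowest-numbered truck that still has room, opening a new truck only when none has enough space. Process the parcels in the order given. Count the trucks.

8 trucks

Put P1 (84 kg) in truck 1; 66 kg remain.
Put P2 (102 kg) in truck 2; 48 kg remain.
Put P3 (107 kg) in truck 3; 43 kg remain.
Put P4 (28 kg) in truck 1; 38 kg remain.
Put P5 (94 kg) in truck 4; 56 kg remain.
Put P6 (28 kg) in truck 1; 10 kg remain.
Put P7 (12 kg) in truck 2; 36 kg remain.
Put P8 (82 kg) in truck 5; 68 kg remain.
Put P9 (22 kg) in truck 2; 14 kg remain.
Put P10 (88 kg) in truck 6; 62 kg remain.
Put P11 (78 kg) in truck 7; 72 kg remain.
Put P12 (41 kg) in truck 3; 2 kg remain.
Put P13 (39 kg) in truck 4; 17 kg remain.
Put P14 (109 kg) in truck 8; 41 kg remain.
Final trucks: [84,28,28] [102,12,22] [107,41] [94,39] [82] [88] [78] [109].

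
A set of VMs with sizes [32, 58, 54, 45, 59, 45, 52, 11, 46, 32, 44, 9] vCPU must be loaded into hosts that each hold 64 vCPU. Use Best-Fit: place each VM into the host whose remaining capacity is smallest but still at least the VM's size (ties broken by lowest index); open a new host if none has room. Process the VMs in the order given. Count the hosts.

Put 32 vCPU in host 1; 32 vCPU remain.
Put 58 vCPU in host 2; 6 vCPU remain.
Put 54 vCPU in host 3; 10 vCPU remain.
Put 45 vCPU in host 4; 19 vCPU remain.
Put 59 vCPU in host 5; 5 vCPU remain.
Put 45 vCPU in host 6; 19 vCPU remain.
Put 52 vCPU in host 7; 12 vCPU remain.
Put 11 vCPU in host 7; 1 vCPU remain.
Put 46 vCPU in host 8; 18 vCPU remain.
Put 32 vCPU in host 1; 0 vCPU remain.
Put 44 vCPU in host 9; 20 vCPU remain.
Put 9 vCPU in host 3; 1 vCPU remain.
Final hosts: [32,32] [58] [54,9] [45] [59] [45] [52,11] [46] [44].

9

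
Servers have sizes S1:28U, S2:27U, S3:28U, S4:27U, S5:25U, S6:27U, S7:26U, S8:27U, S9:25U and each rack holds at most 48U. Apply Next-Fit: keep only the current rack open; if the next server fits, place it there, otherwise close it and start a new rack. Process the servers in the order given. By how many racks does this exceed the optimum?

0

Next-Fit: [28] [27] [28] [27] [25] [27] [26] [27] [25] → 9 racks.
9 servers exceed 24U (half the capacity), and no two of those can share a rack, so at least 9 racks are needed.
So 9 is already optimal.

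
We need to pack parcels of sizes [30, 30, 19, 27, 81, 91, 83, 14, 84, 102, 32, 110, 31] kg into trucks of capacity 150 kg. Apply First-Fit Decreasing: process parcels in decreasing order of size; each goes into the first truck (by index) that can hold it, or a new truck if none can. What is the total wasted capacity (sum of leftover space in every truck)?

Sorted descending: 110, 102, 91, 84, 83, 81, 32, 31, 30, 30, 27, 19, 14.
truck 1: place 110 kg, 40 kg left
truck 2: place 102 kg, 48 kg left
truck 3: place 91 kg, 59 kg left
truck 4: place 84 kg, 66 kg left
truck 5: place 83 kg, 67 kg left
truck 6: place 81 kg, 69 kg left
truck 1: place 32 kg, 8 kg left
truck 2: place 31 kg, 17 kg left
truck 3: place 30 kg, 29 kg left
truck 4: place 30 kg, 36 kg left
truck 3: place 27 kg, 2 kg left
truck 4: place 19 kg, 17 kg left
truck 2: place 14 kg, 3 kg left
6 trucks × 150 kg = 900 kg; used 734 kg; unused 166 kg.

166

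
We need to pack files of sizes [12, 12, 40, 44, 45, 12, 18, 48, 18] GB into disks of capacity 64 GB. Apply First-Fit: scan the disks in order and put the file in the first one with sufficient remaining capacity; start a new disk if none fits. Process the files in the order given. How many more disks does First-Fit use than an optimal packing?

First-Fit: [12,12,40] [44,12] [45,18] [48] [18] → 5 disks.
Total size 249 GB; any packing needs at least ⌈249/64⌉ = 4 disks.
An optimal packing achieves that bound: [48,12] [45,18] [44,18] [40,12,12] → 4 disks.
Excess: 5 − 4 = 1.

1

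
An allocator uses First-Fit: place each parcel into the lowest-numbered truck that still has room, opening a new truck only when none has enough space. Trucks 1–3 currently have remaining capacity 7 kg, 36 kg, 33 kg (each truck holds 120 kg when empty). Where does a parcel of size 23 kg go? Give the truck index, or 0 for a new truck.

2

Trucks with room: truck 2 (36 kg), truck 3 (33 kg).
The first with room is truck 2.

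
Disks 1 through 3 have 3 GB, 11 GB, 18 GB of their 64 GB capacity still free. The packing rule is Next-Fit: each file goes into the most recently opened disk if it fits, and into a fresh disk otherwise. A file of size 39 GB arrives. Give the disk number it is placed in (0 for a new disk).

Next-Fit only looks at disk 3, which has 18 GB free.
39 GB does not fit, so a new disk is opened.

0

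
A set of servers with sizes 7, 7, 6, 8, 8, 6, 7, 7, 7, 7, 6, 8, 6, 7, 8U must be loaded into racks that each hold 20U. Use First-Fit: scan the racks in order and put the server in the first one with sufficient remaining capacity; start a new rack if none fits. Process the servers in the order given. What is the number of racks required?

6

7U → rack 1 (remaining 13U)
7U → rack 1 (remaining 6U)
6U → rack 1 (remaining 0U)
8U → rack 2 (remaining 12U)
8U → rack 2 (remaining 4U)
6U → rack 3 (remaining 14U)
7U → rack 3 (remaining 7U)
7U → rack 3 (remaining 0U)
7U → rack 4 (remaining 13U)
7U → rack 4 (remaining 6U)
6U → rack 4 (remaining 0U)
8U → rack 5 (remaining 12U)
6U → rack 5 (remaining 6U)
7U → rack 6 (remaining 13U)
8U → rack 6 (remaining 5U)
Final racks: [7,7,6] [8,8] [6,7,7] [7,7,6] [8,6] [7,8].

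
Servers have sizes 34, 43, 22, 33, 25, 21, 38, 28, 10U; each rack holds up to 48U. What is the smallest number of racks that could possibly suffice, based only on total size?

6 racks

Total size = 34 + 43 + 22 + 33 + 25 + 21 + 38 + 28 + 10 = 254U.
⌈254 / 48⌉ = 6.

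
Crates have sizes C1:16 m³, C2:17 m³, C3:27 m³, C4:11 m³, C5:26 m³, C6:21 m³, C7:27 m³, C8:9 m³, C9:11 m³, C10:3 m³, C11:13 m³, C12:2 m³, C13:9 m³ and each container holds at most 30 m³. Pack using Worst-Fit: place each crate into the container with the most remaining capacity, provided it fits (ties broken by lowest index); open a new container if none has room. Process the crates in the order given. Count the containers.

C1 (16 m³) → container 1 (remaining 14 m³)
C2 (17 m³) → container 2 (remaining 13 m³)
C3 (27 m³) → container 3 (remaining 3 m³)
C4 (11 m³) → container 1 (remaining 3 m³)
C5 (26 m³) → container 4 (remaining 4 m³)
C6 (21 m³) → container 5 (remaining 9 m³)
C7 (27 m³) → container 6 (remaining 3 m³)
C8 (9 m³) → container 2 (remaining 4 m³)
C9 (11 m³) → container 7 (remaining 19 m³)
C10 (3 m³) → container 7 (remaining 16 m³)
C11 (13 m³) → container 7 (remaining 3 m³)
C12 (2 m³) → container 5 (remaining 7 m³)
C13 (9 m³) → container 8 (remaining 21 m³)
Final containers: [16,11] [17,9] [27] [26] [21,2] [27] [11,3,13] [9].

8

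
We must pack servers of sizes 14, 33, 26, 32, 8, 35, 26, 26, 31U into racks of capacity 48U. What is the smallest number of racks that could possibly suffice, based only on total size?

Total size = 14 + 33 + 26 + 32 + 8 + 35 + 26 + 26 + 31 = 231U.
⌈231 / 48⌉ = 5.

5 racks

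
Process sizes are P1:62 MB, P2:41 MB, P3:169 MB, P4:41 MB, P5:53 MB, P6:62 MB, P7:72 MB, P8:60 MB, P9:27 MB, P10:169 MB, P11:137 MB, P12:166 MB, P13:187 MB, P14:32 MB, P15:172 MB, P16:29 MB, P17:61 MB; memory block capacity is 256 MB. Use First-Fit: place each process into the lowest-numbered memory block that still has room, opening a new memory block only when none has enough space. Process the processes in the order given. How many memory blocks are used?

8

Put P1 (62 MB) in memory block 1; 194 MB remain.
Put P2 (41 MB) in memory block 1; 153 MB remain.
Put P3 (169 MB) in memory block 2; 87 MB remain.
Put P4 (41 MB) in memory block 1; 112 MB remain.
Put P5 (53 MB) in memory block 1; 59 MB remain.
Put P6 (62 MB) in memory block 2; 25 MB remain.
Put P7 (72 MB) in memory block 3; 184 MB remain.
Put P8 (60 MB) in memory block 3; 124 MB remain.
Put P9 (27 MB) in memory block 1; 32 MB remain.
Put P10 (169 MB) in memory block 4; 87 MB remain.
Put P11 (137 MB) in memory block 5; 119 MB remain.
Put P12 (166 MB) in memory block 6; 90 MB remain.
Put P13 (187 MB) in memory block 7; 69 MB remain.
Put P14 (32 MB) in memory block 1; 0 MB remain.
Put P15 (172 MB) in memory block 8; 84 MB remain.
Put P16 (29 MB) in memory block 3; 95 MB remain.
Put P17 (61 MB) in memory block 3; 34 MB remain.
Final memory blocks: [62,41,41,53,27,32] [169,62] [72,60,29,61] [169] [137] [166] [187] [172].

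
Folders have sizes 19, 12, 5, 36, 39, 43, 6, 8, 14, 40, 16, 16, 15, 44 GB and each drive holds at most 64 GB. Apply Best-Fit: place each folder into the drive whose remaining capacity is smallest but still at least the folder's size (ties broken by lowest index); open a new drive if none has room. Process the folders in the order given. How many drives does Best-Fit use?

19 GB → drive 1 (remaining 45 GB)
12 GB → drive 1 (remaining 33 GB)
5 GB → drive 1 (remaining 28 GB)
36 GB → drive 2 (remaining 28 GB)
39 GB → drive 3 (remaining 25 GB)
43 GB → drive 4 (remaining 21 GB)
6 GB → drive 4 (remaining 15 GB)
8 GB → drive 4 (remaining 7 GB)
14 GB → drive 3 (remaining 11 GB)
40 GB → drive 5 (remaining 24 GB)
16 GB → drive 5 (remaining 8 GB)
16 GB → drive 1 (remaining 12 GB)
15 GB → drive 2 (remaining 13 GB)
44 GB → drive 6 (remaining 20 GB)
Final drives: [19,12,5,16] [36,15] [39,14] [43,6,8] [40,16] [44].

6 drives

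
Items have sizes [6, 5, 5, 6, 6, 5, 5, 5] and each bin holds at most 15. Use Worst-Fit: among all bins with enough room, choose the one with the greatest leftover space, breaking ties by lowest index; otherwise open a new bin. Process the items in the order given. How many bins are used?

Put 6 in bin 1; 9 remain.
Put 5 in bin 1; 4 remain.
Put 5 in bin 2; 10 remain.
Put 6 in bin 2; 4 remain.
Put 6 in bin 3; 9 remain.
Put 5 in bin 3; 4 remain.
Put 5 in bin 4; 10 remain.
Put 5 in bin 4; 5 remain.
Final bins: [6,5] [5,6] [6,5] [5,5].

4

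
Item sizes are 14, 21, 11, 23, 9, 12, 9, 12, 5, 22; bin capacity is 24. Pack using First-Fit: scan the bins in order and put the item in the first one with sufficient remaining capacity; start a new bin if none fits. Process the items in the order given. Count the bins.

7 bins

14 → bin 1 (remaining 10)
21 → bin 2 (remaining 3)
11 → bin 3 (remaining 13)
23 → bin 4 (remaining 1)
9 → bin 1 (remaining 1)
12 → bin 3 (remaining 1)
9 → bin 5 (remaining 15)
12 → bin 5 (remaining 3)
5 → bin 6 (remaining 19)
22 → bin 7 (remaining 2)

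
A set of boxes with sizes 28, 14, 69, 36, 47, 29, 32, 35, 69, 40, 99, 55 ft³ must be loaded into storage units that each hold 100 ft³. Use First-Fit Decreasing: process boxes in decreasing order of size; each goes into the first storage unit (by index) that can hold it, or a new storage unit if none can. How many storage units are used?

Sorted descending: 99, 69, 69, 55, 47, 40, 36, 35, 32, 29, 28, 14.
99 ft³ → storage unit 1 (remaining 1 ft³)
69 ft³ → storage unit 2 (remaining 31 ft³)
69 ft³ → storage unit 3 (remaining 31 ft³)
55 ft³ → storage unit 4 (remaining 45 ft³)
47 ft³ → storage unit 5 (remaining 53 ft³)
40 ft³ → storage unit 4 (remaining 5 ft³)
36 ft³ → storage unit 5 (remaining 17 ft³)
35 ft³ → storage unit 6 (remaining 65 ft³)
32 ft³ → storage unit 6 (remaining 33 ft³)
29 ft³ → storage unit 2 (remaining 2 ft³)
28 ft³ → storage unit 3 (remaining 3 ft³)
14 ft³ → storage unit 5 (remaining 3 ft³)

6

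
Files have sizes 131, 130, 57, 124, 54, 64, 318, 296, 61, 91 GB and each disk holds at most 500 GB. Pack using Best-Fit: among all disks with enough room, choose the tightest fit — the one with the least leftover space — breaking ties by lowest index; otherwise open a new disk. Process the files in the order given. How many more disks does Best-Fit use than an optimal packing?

0

Best-Fit: [131,130,57,124,54] [64,318,61] [296,91] → 3 disks.
Total size 1326 GB; any packing needs at least ⌈1326/500⌉ = 3 disks.
So 3 is already optimal.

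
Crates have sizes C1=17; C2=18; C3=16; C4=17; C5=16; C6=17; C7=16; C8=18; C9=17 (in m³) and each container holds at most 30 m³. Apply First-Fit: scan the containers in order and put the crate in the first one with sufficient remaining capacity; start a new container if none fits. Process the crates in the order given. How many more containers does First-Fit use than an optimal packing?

0

First-Fit: [17] [18] [16] [17] [16] [17] [16] [18] [17] → 9 containers.
9 crates exceed 15 m³ (half the capacity), and no two of those can share a container, so at least 9 containers are needed.
So 9 is already optimal.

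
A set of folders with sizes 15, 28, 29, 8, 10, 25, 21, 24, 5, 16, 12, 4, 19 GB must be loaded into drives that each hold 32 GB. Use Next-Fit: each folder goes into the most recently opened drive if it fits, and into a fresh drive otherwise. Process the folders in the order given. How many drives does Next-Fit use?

drive 1: place 15 GB, 17 GB left
drive 2: place 28 GB, 4 GB left
drive 3: place 29 GB, 3 GB left
drive 4: place 8 GB, 24 GB left
drive 4: place 10 GB, 14 GB left
drive 5: place 25 GB, 7 GB left
drive 6: place 21 GB, 11 GB left
drive 7: place 24 GB, 8 GB left
drive 7: place 5 GB, 3 GB left
drive 8: place 16 GB, 16 GB left
drive 8: place 12 GB, 4 GB left
drive 8: place 4 GB, 0 GB left
drive 9: place 19 GB, 13 GB left

9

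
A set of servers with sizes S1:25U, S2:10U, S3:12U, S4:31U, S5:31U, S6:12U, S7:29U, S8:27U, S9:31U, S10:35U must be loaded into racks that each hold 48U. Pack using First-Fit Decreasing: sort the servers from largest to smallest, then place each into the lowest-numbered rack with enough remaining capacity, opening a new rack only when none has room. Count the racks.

Sorted descending: 35, 31, 31, 31, 29, 27, 25, 12, 12, 10.
35U → rack 1 (remaining 13U)
31U → rack 2 (remaining 17U)
31U → rack 3 (remaining 17U)
31U → rack 4 (remaining 17U)
29U → rack 5 (remaining 19U)
27U → rack 6 (remaining 21U)
25U → rack 7 (remaining 23U)
12U → rack 1 (remaining 1U)
12U → rack 2 (remaining 5U)
10U → rack 3 (remaining 7U)
Final racks: [35,12] [31,12] [31,10] [31] [29] [27] [25].

7 racks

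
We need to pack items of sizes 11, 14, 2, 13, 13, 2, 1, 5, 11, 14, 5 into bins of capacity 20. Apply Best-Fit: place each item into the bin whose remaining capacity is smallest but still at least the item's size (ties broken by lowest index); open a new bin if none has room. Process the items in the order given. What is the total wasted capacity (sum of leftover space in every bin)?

29

bin 1: place 11, 9 left
bin 2: place 14, 6 left
bin 2: place 2, 4 left
bin 3: place 13, 7 left
bin 4: place 13, 7 left
bin 2: place 2, 2 left
bin 2: place 1, 1 left
bin 3: place 5, 2 left
bin 5: place 11, 9 left
bin 6: place 14, 6 left
bin 6: place 5, 1 left
6 bins × 20 = 120; used 91; unused 29.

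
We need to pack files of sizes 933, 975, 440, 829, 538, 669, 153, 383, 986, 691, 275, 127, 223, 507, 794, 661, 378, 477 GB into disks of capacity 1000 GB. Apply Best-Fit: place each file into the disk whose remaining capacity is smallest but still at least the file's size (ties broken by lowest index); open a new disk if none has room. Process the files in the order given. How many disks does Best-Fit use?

933 GB → disk 1 (remaining 67 GB)
975 GB → disk 2 (remaining 25 GB)
440 GB → disk 3 (remaining 560 GB)
829 GB → disk 4 (remaining 171 GB)
538 GB → disk 3 (remaining 22 GB)
669 GB → disk 5 (remaining 331 GB)
153 GB → disk 4 (remaining 18 GB)
383 GB → disk 6 (remaining 617 GB)
986 GB → disk 7 (remaining 14 GB)
691 GB → disk 8 (remaining 309 GB)
275 GB → disk 8 (remaining 34 GB)
127 GB → disk 5 (remaining 204 GB)
223 GB → disk 6 (remaining 394 GB)
507 GB → disk 9 (remaining 493 GB)
794 GB → disk 10 (remaining 206 GB)
661 GB → disk 11 (remaining 339 GB)
378 GB → disk 6 (remaining 16 GB)
477 GB → disk 9 (remaining 16 GB)

11 disks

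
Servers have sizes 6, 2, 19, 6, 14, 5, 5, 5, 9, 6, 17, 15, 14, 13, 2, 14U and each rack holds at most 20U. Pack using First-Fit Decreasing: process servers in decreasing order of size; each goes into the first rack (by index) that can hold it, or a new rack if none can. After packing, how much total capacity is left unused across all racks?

8

Sorted descending: 19, 17, 15, 14, 14, 14, 13, 9, 6, 6, 6, 5, 5, 5, 2, 2.
rack 1: place 19U, 1U left
rack 2: place 17U, 3U left
rack 3: place 15U, 5U left
rack 4: place 14U, 6U left
rack 5: place 14U, 6U left
rack 6: place 14U, 6U left
rack 7: place 13U, 7U left
rack 8: place 9U, 11U left
rack 4: place 6U, 0U left
rack 5: place 6U, 0U left
rack 6: place 6U, 0U left
rack 3: place 5U, 0U left
rack 7: place 5U, 2U left
rack 8: place 5U, 6U left
rack 2: place 2U, 1U left
rack 7: place 2U, 0U left
8 racks × 20U = 160U; used 152U; unused 8U.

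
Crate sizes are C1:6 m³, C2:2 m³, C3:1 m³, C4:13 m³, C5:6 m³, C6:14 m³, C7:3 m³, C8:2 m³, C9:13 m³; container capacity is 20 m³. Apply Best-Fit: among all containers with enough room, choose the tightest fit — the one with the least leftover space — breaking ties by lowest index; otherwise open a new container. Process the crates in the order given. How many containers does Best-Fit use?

container 1: place C1 (6 m³), 14 m³ left
container 1: place C2 (2 m³), 12 m³ left
container 1: place C3 (1 m³), 11 m³ left
container 2: place C4 (13 m³), 7 m³ left
container 2: place C5 (6 m³), 1 m³ left
container 3: place C6 (14 m³), 6 m³ left
container 3: place C7 (3 m³), 3 m³ left
container 3: place C8 (2 m³), 1 m³ left
container 4: place C9 (13 m³), 7 m³ left
Final containers: [6,2,1] [13,6] [14,3,2] [13].

4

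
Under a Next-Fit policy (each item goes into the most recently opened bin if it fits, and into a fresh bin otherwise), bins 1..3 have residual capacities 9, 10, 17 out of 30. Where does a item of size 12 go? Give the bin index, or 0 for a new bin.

Next-Fit only looks at bin 3, which has 17 free.
12 fits there.

3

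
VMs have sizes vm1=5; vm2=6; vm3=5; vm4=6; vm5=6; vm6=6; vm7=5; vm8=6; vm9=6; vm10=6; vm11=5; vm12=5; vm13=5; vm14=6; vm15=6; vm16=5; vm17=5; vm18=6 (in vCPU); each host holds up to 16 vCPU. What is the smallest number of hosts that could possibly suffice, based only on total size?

Total size = 5 + 6 + 5 + 6 + 6 + 6 + 5 + 6 + 6 + 6 + 5 + 5 + 5 + 6 + 6 + 5 + 5 + 6 = 100 vCPU.
⌈100 / 16⌉ = 7.

7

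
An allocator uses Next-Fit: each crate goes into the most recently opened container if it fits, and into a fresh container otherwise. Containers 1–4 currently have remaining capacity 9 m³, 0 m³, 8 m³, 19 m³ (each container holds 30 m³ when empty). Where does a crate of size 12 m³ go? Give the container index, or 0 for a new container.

4

Next-Fit only looks at container 4, which has 19 m³ free.
12 m³ fits there.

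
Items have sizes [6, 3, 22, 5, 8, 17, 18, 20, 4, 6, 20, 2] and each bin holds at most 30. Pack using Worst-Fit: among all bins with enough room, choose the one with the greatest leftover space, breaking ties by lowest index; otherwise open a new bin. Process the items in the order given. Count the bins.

6 bins

Put 6 in bin 1; 24 remain.
Put 3 in bin 1; 21 remain.
Put 22 in bin 2; 8 remain.
Put 5 in bin 1; 16 remain.
Put 8 in bin 1; 8 remain.
Put 17 in bin 3; 13 remain.
Put 18 in bin 4; 12 remain.
Put 20 in bin 5; 10 remain.
Put 4 in bin 3; 9 remain.
Put 6 in bin 4; 6 remain.
Put 20 in bin 6; 10 remain.
Put 2 in bin 5; 8 remain.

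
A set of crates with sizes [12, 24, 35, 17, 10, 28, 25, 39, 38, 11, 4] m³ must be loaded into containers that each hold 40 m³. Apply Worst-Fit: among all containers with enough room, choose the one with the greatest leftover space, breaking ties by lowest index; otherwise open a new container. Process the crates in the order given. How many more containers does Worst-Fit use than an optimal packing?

0

Worst-Fit: [12,24] [35] [17,10,4] [28] [25,11] [39] [38] → 7 containers.
Total size 243 m³; any packing needs at least ⌈243/40⌉ = 7 containers.
So 7 is already optimal.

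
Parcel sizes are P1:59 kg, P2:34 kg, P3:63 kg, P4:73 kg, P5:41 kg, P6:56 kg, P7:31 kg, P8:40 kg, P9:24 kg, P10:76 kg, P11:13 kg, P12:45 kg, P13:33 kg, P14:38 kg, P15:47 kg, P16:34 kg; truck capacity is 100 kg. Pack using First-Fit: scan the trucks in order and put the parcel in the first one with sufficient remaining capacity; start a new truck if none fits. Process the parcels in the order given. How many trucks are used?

truck 1: place P1 (59 kg), 41 kg left
truck 1: place P2 (34 kg), 7 kg left
truck 2: place P3 (63 kg), 37 kg left
truck 3: place P4 (73 kg), 27 kg left
truck 4: place P5 (41 kg), 59 kg left
truck 4: place P6 (56 kg), 3 kg left
truck 2: place P7 (31 kg), 6 kg left
truck 5: place P8 (40 kg), 60 kg left
truck 3: place P9 (24 kg), 3 kg left
truck 6: place P10 (76 kg), 24 kg left
truck 5: place P11 (13 kg), 47 kg left
truck 5: place P12 (45 kg), 2 kg left
truck 7: place P13 (33 kg), 67 kg left
truck 7: place P14 (38 kg), 29 kg left
truck 8: place P15 (47 kg), 53 kg left
truck 8: place P16 (34 kg), 19 kg left
Final trucks: [59,34] [63,31] [73,24] [41,56] [40,13,45] [76] [33,38] [47,34].

8 trucks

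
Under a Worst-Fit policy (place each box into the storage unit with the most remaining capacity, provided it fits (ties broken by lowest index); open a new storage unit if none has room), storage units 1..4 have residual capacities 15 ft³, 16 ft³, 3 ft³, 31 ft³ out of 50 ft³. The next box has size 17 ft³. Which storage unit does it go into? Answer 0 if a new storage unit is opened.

4

Storage units with room: storage unit 4 (31 ft³).
Most room is storage unit 4 with 31 ft³ free.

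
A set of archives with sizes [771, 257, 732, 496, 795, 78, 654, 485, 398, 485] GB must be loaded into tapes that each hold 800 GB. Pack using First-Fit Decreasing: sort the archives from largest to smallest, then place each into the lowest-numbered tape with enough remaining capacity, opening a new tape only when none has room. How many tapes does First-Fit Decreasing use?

Sorted descending: 795, 771, 732, 654, 496, 485, 485, 398, 257, 78.
Put 795 GB in tape 1; 5 GB remain.
Put 771 GB in tape 2; 29 GB remain.
Put 732 GB in tape 3; 68 GB remain.
Put 654 GB in tape 4; 146 GB remain.
Put 496 GB in tape 5; 304 GB remain.
Put 485 GB in tape 6; 315 GB remain.
Put 485 GB in tape 7; 315 GB remain.
Put 398 GB in tape 8; 402 GB remain.
Put 257 GB in tape 5; 47 GB remain.
Put 78 GB in tape 4; 68 GB remain.

8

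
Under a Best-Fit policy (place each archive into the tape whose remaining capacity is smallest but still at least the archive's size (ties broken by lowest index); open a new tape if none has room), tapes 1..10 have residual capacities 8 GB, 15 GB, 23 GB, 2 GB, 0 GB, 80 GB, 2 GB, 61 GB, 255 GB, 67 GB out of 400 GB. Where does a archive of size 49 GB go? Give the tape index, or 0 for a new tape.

8

Tapes with room: tape 6 (80 GB), tape 8 (61 GB), tape 9 (255 GB), tape 10 (67 GB).
Tightest fit is tape 8 with 61 GB free.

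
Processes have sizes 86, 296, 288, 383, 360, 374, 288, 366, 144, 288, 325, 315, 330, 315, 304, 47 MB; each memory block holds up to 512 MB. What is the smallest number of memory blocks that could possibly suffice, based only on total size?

Total size = 86 + 296 + 288 + 383 + 360 + 374 + 288 + 366 + 144 + 288 + 325 + 315 + 330 + 315 + 304 + 47 = 4509 MB.
⌈4509 / 512⌉ = 9.

9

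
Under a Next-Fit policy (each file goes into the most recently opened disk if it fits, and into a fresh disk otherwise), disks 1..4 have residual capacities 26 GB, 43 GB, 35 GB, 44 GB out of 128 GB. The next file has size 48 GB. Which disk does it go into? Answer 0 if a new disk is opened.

0

Next-Fit only looks at disk 4, which has 44 GB free.
48 GB does not fit, so a new disk is opened.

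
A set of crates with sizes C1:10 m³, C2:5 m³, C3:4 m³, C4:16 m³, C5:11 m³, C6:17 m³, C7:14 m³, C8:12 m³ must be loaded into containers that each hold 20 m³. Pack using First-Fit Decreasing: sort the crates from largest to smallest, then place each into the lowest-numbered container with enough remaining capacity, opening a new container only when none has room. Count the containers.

6

Sorted descending: 17, 16, 14, 12, 11, 10, 5, 4.
17 m³ → container 1 (remaining 3 m³)
16 m³ → container 2 (remaining 4 m³)
14 m³ → container 3 (remaining 6 m³)
12 m³ → container 4 (remaining 8 m³)
11 m³ → container 5 (remaining 9 m³)
10 m³ → container 6 (remaining 10 m³)
5 m³ → container 3 (remaining 1 m³)
4 m³ → container 2 (remaining 0 m³)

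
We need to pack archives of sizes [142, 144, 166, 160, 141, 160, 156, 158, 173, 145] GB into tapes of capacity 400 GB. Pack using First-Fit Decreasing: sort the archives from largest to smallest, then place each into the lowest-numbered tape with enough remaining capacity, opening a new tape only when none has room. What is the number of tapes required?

5

Sorted descending: 173, 166, 160, 160, 158, 156, 145, 144, 142, 141.
173 GB → tape 1 (remaining 227 GB)
166 GB → tape 1 (remaining 61 GB)
160 GB → tape 2 (remaining 240 GB)
160 GB → tape 2 (remaining 80 GB)
158 GB → tape 3 (remaining 242 GB)
156 GB → tape 3 (remaining 86 GB)
145 GB → tape 4 (remaining 255 GB)
144 GB → tape 4 (remaining 111 GB)
142 GB → tape 5 (remaining 258 GB)
141 GB → tape 5 (remaining 117 GB)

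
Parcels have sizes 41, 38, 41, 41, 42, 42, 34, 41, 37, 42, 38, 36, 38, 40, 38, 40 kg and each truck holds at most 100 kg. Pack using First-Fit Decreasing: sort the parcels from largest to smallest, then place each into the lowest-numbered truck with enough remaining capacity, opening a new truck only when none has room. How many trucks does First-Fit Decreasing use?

Sorted descending: 42, 42, 42, 41, 41, 41, 41, 40, 40, 38, 38, 38, 38, 37, 36, 34.
truck 1: place 42 kg, 58 kg left
truck 1: place 42 kg, 16 kg left
truck 2: place 42 kg, 58 kg left
truck 2: place 41 kg, 17 kg left
truck 3: place 41 kg, 59 kg left
truck 3: place 41 kg, 18 kg left
truck 4: place 41 kg, 59 kg left
truck 4: place 40 kg, 19 kg left
truck 5: place 40 kg, 60 kg left
truck 5: place 38 kg, 22 kg left
truck 6: place 38 kg, 62 kg left
truck 6: place 38 kg, 24 kg left
truck 7: place 38 kg, 62 kg left
truck 7: place 37 kg, 25 kg left
truck 8: place 36 kg, 64 kg left
truck 8: place 34 kg, 30 kg left
Final trucks: [42,42] [42,41] [41,41] [41,40] [40,38] [38,38] [38,37] [36,34].

8 trucks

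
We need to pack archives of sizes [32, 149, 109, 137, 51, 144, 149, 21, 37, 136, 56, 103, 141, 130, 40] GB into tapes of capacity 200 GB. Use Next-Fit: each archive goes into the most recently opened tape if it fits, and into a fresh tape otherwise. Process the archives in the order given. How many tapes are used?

9

32 GB → tape 1 (remaining 168 GB)
149 GB → tape 1 (remaining 19 GB)
109 GB → tape 2 (remaining 91 GB)
137 GB → tape 3 (remaining 63 GB)
51 GB → tape 3 (remaining 12 GB)
144 GB → tape 4 (remaining 56 GB)
149 GB → tape 5 (remaining 51 GB)
21 GB → tape 5 (remaining 30 GB)
37 GB → tape 6 (remaining 163 GB)
136 GB → tape 6 (remaining 27 GB)
56 GB → tape 7 (remaining 144 GB)
103 GB → tape 7 (remaining 41 GB)
141 GB → tape 8 (remaining 59 GB)
130 GB → tape 9 (remaining 70 GB)
40 GB → tape 9 (remaining 30 GB)
Final tapes: [32,149] [109] [137,51] [144] [149,21] [37,136] [56,103] [141] [130,40].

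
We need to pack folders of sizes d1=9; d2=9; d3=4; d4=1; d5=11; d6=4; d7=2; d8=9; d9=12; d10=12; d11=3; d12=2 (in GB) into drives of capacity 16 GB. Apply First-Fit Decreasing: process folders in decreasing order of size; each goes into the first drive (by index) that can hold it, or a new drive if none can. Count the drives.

6 drives

Sorted descending: 12, 12, 11, 9, 9, 9, 4, 4, 3, 2, 2, 1.
Put 12 GB in drive 1; 4 GB remain.
Put 12 GB in drive 2; 4 GB remain.
Put 11 GB in drive 3; 5 GB remain.
Put 9 GB in drive 4; 7 GB remain.
Put 9 GB in drive 5; 7 GB remain.
Put 9 GB in drive 6; 7 GB remain.
Put 4 GB in drive 1; 0 GB remain.
Put 4 GB in drive 2; 0 GB remain.
Put 3 GB in drive 3; 2 GB remain.
Put 2 GB in drive 3; 0 GB remain.
Put 2 GB in drive 4; 5 GB remain.
Put 1 GB in drive 4; 4 GB remain.
Final drives: [12,4] [12,4] [11,3,2] [9,2,1] [9] [9].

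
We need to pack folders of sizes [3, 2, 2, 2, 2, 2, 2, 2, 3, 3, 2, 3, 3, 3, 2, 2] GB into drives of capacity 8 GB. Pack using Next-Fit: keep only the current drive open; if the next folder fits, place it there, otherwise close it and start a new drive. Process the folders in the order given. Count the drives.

3 GB → drive 1 (remaining 5 GB)
2 GB → drive 1 (remaining 3 GB)
2 GB → drive 1 (remaining 1 GB)
2 GB → drive 2 (remaining 6 GB)
2 GB → drive 2 (remaining 4 GB)
2 GB → drive 2 (remaining 2 GB)
2 GB → drive 2 (remaining 0 GB)
2 GB → drive 3 (remaining 6 GB)
3 GB → drive 3 (remaining 3 GB)
3 GB → drive 3 (remaining 0 GB)
2 GB → drive 4 (remaining 6 GB)
3 GB → drive 4 (remaining 3 GB)
3 GB → drive 4 (remaining 0 GB)
3 GB → drive 5 (remaining 5 GB)
2 GB → drive 5 (remaining 3 GB)
2 GB → drive 5 (remaining 1 GB)

5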